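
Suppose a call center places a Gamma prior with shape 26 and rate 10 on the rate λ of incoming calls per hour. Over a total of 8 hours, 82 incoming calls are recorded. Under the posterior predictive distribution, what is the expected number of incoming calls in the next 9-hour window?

54

Total count 82 over total exposure 8 hours.
Gamma(α, β) with Poisson data over total exposure Σt gives posterior Gamma(α+Σx, β+Σt) = Gamma(108, 18).
Predictive mean over a 9-hour window = T·E[λ|data] = 9·108/18 = 54.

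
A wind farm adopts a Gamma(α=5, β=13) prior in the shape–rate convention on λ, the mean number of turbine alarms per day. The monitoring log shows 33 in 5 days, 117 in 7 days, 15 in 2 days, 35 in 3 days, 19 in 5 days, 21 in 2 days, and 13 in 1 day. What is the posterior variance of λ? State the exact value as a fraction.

Total count: 33 + 117 + 15 + 35 + 19 + 21 + 13 = 253.
Total exposure: 5 + 7 + 2 + 3 + 5 + 2 + 1 = 25 days.
Posterior: α' = 5 + 253 = 258, β' = 13 + 25 = 38.
Posterior variance = α'/β'² = 258/1444 = 129/722.

129/722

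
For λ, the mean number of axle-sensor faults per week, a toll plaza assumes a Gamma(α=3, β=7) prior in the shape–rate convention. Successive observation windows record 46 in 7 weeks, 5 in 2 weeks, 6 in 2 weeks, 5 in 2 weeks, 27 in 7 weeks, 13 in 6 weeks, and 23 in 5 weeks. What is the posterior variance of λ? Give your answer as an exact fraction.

Total count: 46 + 5 + 6 + 5 + 27 + 13 + 23 = 125.
Total exposure: 7 + 2 + 2 + 2 + 7 + 6 + 5 = 31 weeks.
The Gamma prior is conjugate for the Poisson rate, so λ | data ~ Gamma(3+125, 7+31) = Gamma(128, 38).
Posterior variance = α'/β'² = 128/1444 = 32/361.

32/361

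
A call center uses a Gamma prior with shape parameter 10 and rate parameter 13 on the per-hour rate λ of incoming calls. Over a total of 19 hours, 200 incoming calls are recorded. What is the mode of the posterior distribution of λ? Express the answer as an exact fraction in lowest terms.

Total count 200 over total exposure 19 hours.
Gamma(α, β) with Poisson data over total exposure Σt gives posterior Gamma(α+Σx, β+Σt) = Gamma(210, 32).
Posterior mode = (α'−1)/β' = 209/32.

209/32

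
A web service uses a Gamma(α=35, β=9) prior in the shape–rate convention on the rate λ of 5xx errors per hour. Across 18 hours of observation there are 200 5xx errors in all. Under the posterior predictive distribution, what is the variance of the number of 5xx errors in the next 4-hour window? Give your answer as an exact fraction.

Total count 200 over total exposure 18 hours.
Gamma(α, β) with Poisson data over total exposure Σt gives posterior Gamma(α+Σx, β+Σt) = Gamma(235, 27).
The posterior predictive for a window of length T is Negative Binomial with variance T·α'·(β'+T)/β'² = 4·235·31/729 = 29140/729.

29140/729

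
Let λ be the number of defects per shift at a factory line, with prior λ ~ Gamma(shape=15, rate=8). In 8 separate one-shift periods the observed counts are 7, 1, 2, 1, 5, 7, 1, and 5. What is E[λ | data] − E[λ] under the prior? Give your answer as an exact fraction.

Total count: 7 + 1 + 2 + 1 + 5 + 7 + 1 + 5 = 29.
Total exposure: 8 shifts.
Conjugate update: add total count to the shape and total exposure to the rate, giving Gamma(44, 16).
Posterior mean = 44/16 = 11/4; prior mean = 15/8 = 15/8. Difference = 11/4 − 15/8 = 7/8.

7/8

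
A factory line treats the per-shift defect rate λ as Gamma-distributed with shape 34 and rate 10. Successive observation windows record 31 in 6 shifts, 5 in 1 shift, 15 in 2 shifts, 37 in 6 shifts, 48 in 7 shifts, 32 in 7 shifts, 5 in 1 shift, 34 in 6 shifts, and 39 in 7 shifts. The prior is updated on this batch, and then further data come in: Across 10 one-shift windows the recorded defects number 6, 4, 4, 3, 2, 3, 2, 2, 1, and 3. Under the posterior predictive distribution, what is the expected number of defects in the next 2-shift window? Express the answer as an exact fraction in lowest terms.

620/63

Total count: 31 + 5 + 15 + 37 + 48 + 32 + 5 + 34 + 39 = 246.
Total exposure: 6 + 1 + 2 + 6 + 7 + 7 + 1 + 6 + 7 = 43 shifts.
After the first batch: Gamma(34 + 246, 10 + 43) = Gamma(280, 53).
Total count: 6 + 4 + 4 + 3 + 2 + 3 + 2 + 2 + 1 + 3 = 30.
Total exposure: 10 shifts.
After the second batch: Gamma(280 + 30, 53 + 10) = Gamma(310, 63).
Predictive mean over a 2-shift window = T·E[λ|data] = 2·310/63 = 620/63.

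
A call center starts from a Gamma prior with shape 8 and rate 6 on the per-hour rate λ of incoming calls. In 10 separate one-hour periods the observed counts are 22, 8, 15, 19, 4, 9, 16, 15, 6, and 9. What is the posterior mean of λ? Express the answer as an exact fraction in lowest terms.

Total count: 22 + 8 + 15 + 19 + 4 + 9 + 16 + 15 + 6 + 9 = 123.
Total exposure: 10 hours.
Conjugate update: add total count to the shape and total exposure to the rate, giving Gamma(131, 16).
Posterior mean = α'/β' = 131/16.

131/16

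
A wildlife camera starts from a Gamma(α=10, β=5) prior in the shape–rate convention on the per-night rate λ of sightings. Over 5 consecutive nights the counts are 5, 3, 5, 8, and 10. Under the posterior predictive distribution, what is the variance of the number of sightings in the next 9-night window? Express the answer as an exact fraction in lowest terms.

7011/100

Total count: 5 + 3 + 5 + 8 + 10 = 31.
Total exposure: 5 nights.
The Gamma prior is conjugate for the Poisson rate, so λ | data ~ Gamma(10+31, 5+5) = Gamma(41, 10).
The posterior predictive for a window of length T is Negative Binomial with variance T·α'·(β'+T)/β'² = 9·41·19/100 = 7011/100.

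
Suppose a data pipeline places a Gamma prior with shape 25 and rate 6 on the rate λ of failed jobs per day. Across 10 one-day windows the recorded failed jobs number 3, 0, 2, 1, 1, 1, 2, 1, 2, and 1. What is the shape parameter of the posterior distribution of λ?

Total count: 3 + 0 + 2 + 1 + 1 + 1 + 2 + 1 + 2 + 1 = 14.
Total exposure: 10 days.
By Gamma–Poisson conjugacy, the posterior is Gamma(α + Σx, β + Σt) = Gamma(25 + 14, 6 + 10) = Gamma(39, 16).

39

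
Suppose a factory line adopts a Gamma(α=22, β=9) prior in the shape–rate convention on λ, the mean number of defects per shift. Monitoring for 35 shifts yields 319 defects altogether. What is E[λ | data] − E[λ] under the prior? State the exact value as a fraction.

191/36

Total count 319 over total exposure 35 shifts.
Posterior: α' = 22 + 319 = 341, β' = 9 + 35 = 44.
Posterior mean = 341/44 = 31/4; prior mean = 22/9 = 22/9. Difference = 31/4 − 22/9 = 191/36.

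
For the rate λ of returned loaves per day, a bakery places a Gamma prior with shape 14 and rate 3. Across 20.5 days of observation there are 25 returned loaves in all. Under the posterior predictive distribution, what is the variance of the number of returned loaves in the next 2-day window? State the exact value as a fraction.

7956/2209

Total count 25 over total exposure 20.5 days.
Posterior: α' = 14 + 25 = 39, β' = 3 + 20.5 = 47/2.
The posterior predictive for a window of length T is Negative Binomial with variance T·α'·(β'+T)/β'² = 2·39·(51/2)/(2209/4) = 7956/2209.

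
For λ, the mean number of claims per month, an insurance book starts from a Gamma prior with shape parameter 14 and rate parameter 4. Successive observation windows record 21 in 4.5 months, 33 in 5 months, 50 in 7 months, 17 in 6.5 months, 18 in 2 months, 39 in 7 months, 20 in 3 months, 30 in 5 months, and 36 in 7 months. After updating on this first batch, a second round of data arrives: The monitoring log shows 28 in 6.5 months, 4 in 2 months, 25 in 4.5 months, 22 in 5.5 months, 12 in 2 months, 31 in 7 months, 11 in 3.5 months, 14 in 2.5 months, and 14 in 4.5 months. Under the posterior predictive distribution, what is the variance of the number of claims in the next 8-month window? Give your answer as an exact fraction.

340664/7921

Total count: 21 + 33 + 50 + 17 + 18 + 39 + 20 + 30 + 36 = 264.
Total exposure: 4.5 + 5 + 7 + 6.5 + 2 + 7 + 3 + 5 + 7 = 47 months.
After the first batch: Gamma(14 + 264, 4 + 47) = Gamma(278, 51).
Total count: 28 + 4 + 25 + 22 + 12 + 31 + 11 + 14 + 14 = 161.
Total exposure: 6.5 + 2 + 4.5 + 5.5 + 2 + 7 + 3.5 + 2.5 + 4.5 = 38 months.
After the second batch: Gamma(278 + 161, 51 + 38) = Gamma(439, 89).
The posterior predictive for a window of length T is Negative Binomial with variance T·α'·(β'+T)/β'² = 8·439·97/7921 = 340664/7921.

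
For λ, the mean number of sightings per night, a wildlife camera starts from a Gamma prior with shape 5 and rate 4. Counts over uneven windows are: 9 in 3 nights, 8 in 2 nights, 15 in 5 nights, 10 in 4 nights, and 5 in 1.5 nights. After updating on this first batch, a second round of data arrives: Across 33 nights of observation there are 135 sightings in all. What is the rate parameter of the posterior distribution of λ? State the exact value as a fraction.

Total count: 9 + 8 + 15 + 10 + 5 = 47.
Total exposure: 3 + 2 + 5 + 4 + 1.5 = 15.5 nights.
After the first batch: Gamma(5 + 47, 4 + 15.5) = Gamma(52, 39/2).
Total count 135 over total exposure 33 nights.
After the second batch: Gamma(52 + 135, 39/2 + 33) = Gamma(187, 105/2).

105/2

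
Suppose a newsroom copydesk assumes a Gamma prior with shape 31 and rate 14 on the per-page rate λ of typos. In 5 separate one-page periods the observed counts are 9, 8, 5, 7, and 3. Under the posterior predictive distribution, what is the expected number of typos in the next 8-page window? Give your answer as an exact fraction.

504/19

Total count: 9 + 8 + 5 + 7 + 3 = 32.
Total exposure: 5 pages.
Posterior: α' = 31 + 32 = 63, β' = 14 + 5 = 19.
Predictive mean over an 8-page window = T·E[λ|data] = 8·63/19 = 504/19.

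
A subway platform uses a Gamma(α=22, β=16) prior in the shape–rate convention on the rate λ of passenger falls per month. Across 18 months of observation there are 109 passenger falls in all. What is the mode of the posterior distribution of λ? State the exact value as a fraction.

65/17

Total count 109 over total exposure 18 months.
Conjugate update: add total count to the shape and total exposure to the rate, giving Gamma(131, 34).
Posterior mode = (α'−1)/β' = 130/34 = 65/17.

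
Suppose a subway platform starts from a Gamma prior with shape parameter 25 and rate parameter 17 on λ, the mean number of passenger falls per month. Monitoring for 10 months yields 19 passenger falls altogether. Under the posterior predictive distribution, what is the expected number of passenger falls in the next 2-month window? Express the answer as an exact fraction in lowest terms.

88/27

Total count 19 over total exposure 10 months.
Posterior: α' = 25 + 19 = 44, β' = 17 + 10 = 27.
Predictive mean over a 2-month window = T·E[λ|data] = 2·44/27 = 88/27.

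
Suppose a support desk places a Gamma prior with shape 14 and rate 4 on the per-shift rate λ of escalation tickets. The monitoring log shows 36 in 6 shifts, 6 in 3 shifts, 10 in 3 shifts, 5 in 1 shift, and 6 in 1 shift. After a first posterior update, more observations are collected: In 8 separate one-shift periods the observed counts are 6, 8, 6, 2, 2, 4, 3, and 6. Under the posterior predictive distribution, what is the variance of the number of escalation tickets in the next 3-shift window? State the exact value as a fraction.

4959/338

Total count: 36 + 6 + 10 + 5 + 6 = 63.
Total exposure: 6 + 3 + 3 + 1 + 1 = 14 shifts.
After the first batch: Gamma(14 + 63, 4 + 14) = Gamma(77, 18).
Total count: 6 + 8 + 6 + 2 + 2 + 4 + 3 + 6 = 37.
Total exposure: 8 shifts.
After the second batch: Gamma(77 + 37, 18 + 8) = Gamma(114, 26).
The posterior predictive for a window of length T is Negative Binomial with variance T·α'·(β'+T)/β'² = 3·114·29/676 = 4959/338.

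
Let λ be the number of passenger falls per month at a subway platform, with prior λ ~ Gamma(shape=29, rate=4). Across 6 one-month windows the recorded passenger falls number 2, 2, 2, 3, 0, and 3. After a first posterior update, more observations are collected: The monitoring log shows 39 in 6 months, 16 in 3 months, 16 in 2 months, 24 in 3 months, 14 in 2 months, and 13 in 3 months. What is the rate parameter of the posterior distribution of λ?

29

Total count: 2 + 2 + 2 + 3 + 0 + 3 = 12.
Total exposure: 6 months.
After the first batch: Gamma(29 + 12, 4 + 6) = Gamma(41, 10).
Total count: 39 + 16 + 16 + 24 + 14 + 13 = 122.
Total exposure: 6 + 3 + 2 + 3 + 2 + 3 = 19 months.
After the second batch: Gamma(41 + 122, 10 + 19) = Gamma(163, 29).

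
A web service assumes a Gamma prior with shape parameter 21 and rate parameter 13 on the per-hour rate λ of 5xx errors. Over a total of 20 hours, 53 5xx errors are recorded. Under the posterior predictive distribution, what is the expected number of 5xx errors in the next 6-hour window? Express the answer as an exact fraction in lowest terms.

Total count 53 over total exposure 20 hours.
The Gamma prior is conjugate for the Poisson rate, so λ | data ~ Gamma(21+53, 13+20) = Gamma(74, 33).
Predictive mean over a 6-hour window = T·E[λ|data] = 6·74/33 = 148/11.

148/11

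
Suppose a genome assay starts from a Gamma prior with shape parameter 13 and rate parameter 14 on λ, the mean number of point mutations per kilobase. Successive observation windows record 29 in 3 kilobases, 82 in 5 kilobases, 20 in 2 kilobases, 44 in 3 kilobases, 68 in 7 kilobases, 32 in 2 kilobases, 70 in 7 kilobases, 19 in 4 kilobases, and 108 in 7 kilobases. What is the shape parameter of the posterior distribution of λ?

485

Total count: 29 + 82 + 20 + 44 + 68 + 32 + 70 + 19 + 108 = 472.
Total exposure: 3 + 5 + 2 + 3 + 7 + 2 + 7 + 4 + 7 = 40 kilobases.
Posterior: α' = 13 + 472 = 485, β' = 14 + 40 = 54.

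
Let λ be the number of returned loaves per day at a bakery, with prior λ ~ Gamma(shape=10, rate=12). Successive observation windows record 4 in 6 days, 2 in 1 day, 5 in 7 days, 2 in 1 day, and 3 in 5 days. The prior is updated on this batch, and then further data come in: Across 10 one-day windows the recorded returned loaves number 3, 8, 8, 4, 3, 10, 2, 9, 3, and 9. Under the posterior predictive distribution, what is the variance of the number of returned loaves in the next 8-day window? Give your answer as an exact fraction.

Total count: 4 + 2 + 5 + 2 + 3 = 16.
Total exposure: 6 + 1 + 7 + 1 + 5 = 20 days.
After the first batch: Gamma(10 + 16, 12 + 20) = Gamma(26, 32).
Total count: 3 + 8 + 8 + 4 + 3 + 10 + 2 + 9 + 3 + 9 = 59.
Total exposure: 10 days.
After the second batch: Gamma(26 + 59, 32 + 10) = Gamma(85, 42).
The posterior predictive for a window of length T is Negative Binomial with variance T·α'·(β'+T)/β'² = 8·85·50/1764 = 8500/441.

8500/441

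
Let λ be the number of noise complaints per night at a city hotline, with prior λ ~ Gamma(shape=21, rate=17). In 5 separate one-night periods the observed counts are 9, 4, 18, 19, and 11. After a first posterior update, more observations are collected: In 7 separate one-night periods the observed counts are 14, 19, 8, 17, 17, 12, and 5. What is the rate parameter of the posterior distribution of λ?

Total count: 9 + 4 + 18 + 19 + 11 = 61.
Total exposure: 5 nights.
After the first batch: Gamma(21 + 61, 17 + 5) = Gamma(82, 22).
Total count: 14 + 19 + 8 + 17 + 17 + 12 + 5 = 92.
Total exposure: 7 nights.
After the second batch: Gamma(82 + 92, 22 + 7) = Gamma(174, 29).

29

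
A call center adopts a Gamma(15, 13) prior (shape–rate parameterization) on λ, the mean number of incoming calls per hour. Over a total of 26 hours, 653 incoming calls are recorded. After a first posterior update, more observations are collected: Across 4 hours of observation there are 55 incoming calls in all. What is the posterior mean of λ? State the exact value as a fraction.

723/43

Total count 653 over total exposure 26 hours.
After the first batch: Gamma(15 + 653, 13 + 26) = Gamma(668, 39).
Total count 55 over total exposure 4 hours.
After the second batch: Gamma(668 + 55, 39 + 4) = Gamma(723, 43).
Posterior mean = α'/β' = 723/43.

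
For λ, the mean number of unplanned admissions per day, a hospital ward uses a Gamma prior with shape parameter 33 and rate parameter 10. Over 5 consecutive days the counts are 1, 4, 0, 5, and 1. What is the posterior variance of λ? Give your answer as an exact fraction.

Total count: 1 + 4 + 0 + 5 + 1 = 11.
Total exposure: 5 days.
Conjugate update: add total count to the shape and total exposure to the rate, giving Gamma(44, 15).
Posterior variance = α'/β'² = 44/225.

44/225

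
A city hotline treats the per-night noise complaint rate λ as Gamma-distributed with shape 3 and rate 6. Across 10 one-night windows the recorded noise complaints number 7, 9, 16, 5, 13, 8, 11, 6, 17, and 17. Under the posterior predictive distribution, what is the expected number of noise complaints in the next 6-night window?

42

Total count: 7 + 9 + 16 + 5 + 13 + 8 + 11 + 6 + 17 + 17 = 109.
Total exposure: 10 nights.
Conjugate update: add total count to the shape and total exposure to the rate, giving Gamma(112, 16).
Predictive mean over a 6-night window = T·E[λ|data] = 6·112/16 = 42.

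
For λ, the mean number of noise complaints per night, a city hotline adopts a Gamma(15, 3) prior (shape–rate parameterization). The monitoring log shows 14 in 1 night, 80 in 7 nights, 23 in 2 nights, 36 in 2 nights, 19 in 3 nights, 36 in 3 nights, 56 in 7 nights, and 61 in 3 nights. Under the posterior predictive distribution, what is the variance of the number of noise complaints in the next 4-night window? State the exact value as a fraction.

47600/961

Total count: 14 + 80 + 23 + 36 + 19 + 36 + 56 + 61 = 325.
Total exposure: 1 + 7 + 2 + 2 + 3 + 3 + 7 + 3 = 28 nights.
The Gamma prior is conjugate for the Poisson rate, so λ | data ~ Gamma(15+325, 3+28) = Gamma(340, 31).
The posterior predictive for a window of length T is Negative Binomial with variance T·α'·(β'+T)/β'² = 4·340·35/961 = 47600/961.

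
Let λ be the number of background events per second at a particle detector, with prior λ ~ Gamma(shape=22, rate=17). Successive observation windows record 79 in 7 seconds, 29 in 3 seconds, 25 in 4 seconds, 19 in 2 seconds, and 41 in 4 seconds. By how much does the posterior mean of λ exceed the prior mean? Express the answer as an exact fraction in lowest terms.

2841/629

Total count: 79 + 29 + 25 + 19 + 41 = 193.
Total exposure: 7 + 3 + 4 + 2 + 4 = 20 seconds.
Posterior: α' = 22 + 193 = 215, β' = 17 + 20 = 37.
Posterior mean = 215/37 = 215/37; prior mean = 22/17 = 22/17. Difference = 215/37 − 22/17 = 2841/629.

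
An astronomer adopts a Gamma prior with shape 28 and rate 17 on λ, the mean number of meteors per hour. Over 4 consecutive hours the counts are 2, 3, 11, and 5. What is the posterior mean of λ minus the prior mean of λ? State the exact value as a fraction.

Total count: 2 + 3 + 11 + 5 = 21.
Total exposure: 4 hours.
By Gamma–Poisson conjugacy, the posterior is Gamma(α + Σx, β + Σt) = Gamma(28 + 21, 17 + 4) = Gamma(49, 21).
Posterior mean = 49/21 = 7/3; prior mean = 28/17 = 28/17. Difference = 7/3 − 28/17 = 35/51.

35/51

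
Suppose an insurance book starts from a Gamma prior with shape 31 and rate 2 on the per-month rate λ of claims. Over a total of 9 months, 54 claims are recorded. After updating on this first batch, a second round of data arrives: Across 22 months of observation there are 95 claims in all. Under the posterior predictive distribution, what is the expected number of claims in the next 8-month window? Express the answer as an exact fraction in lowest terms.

Total count 54 over total exposure 9 months.
After the first batch: Gamma(31 + 54, 2 + 9) = Gamma(85, 11).
Total count 95 over total exposure 22 months.
After the second batch: Gamma(85 + 95, 11 + 22) = Gamma(180, 33).
Predictive mean over an 8-month window = T·E[λ|data] = 8·180/33 = 480/11.

480/11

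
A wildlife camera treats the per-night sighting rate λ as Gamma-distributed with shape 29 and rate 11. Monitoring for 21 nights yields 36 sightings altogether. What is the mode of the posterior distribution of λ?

Total count 36 over total exposure 21 nights.
Conjugate update: add total count to the shape and total exposure to the rate, giving Gamma(65, 32).
Posterior mode = (α'−1)/β' = 64/32 = 2.

2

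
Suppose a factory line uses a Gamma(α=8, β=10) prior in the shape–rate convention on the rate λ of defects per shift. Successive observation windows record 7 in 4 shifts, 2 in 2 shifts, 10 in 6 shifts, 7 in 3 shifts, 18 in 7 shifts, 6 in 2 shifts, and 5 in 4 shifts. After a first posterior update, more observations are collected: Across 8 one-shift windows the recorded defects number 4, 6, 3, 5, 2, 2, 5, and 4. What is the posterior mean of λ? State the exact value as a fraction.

Total count: 7 + 2 + 10 + 7 + 18 + 6 + 5 = 55.
Total exposure: 4 + 2 + 6 + 3 + 7 + 2 + 4 = 28 shifts.
After the first batch: Gamma(8 + 55, 10 + 28) = Gamma(63, 38).
Total count: 4 + 6 + 3 + 5 + 2 + 2 + 5 + 4 = 31.
Total exposure: 8 shifts.
After the second batch: Gamma(63 + 31, 38 + 8) = Gamma(94, 46).
Posterior mean = α'/β' = 94/46 = 47/23.

47/23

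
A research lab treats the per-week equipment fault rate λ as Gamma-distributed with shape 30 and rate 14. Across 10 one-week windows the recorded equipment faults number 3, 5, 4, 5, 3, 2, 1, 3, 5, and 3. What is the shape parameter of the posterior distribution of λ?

64

Total count: 3 + 5 + 4 + 5 + 3 + 2 + 1 + 3 + 5 + 3 = 34.
Total exposure: 10 weeks.
By Gamma–Poisson conjugacy, the posterior is Gamma(α + Σx, β + Σt) = Gamma(30 + 34, 14 + 10) = Gamma(64, 24).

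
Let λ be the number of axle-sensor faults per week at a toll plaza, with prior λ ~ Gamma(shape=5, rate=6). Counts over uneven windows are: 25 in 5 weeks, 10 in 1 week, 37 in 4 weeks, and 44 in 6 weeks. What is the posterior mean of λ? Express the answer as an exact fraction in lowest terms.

11/2

Total count: 25 + 10 + 37 + 44 = 116.
Total exposure: 5 + 1 + 4 + 6 = 16 weeks.
By Gamma–Poisson conjugacy, the posterior is Gamma(α + Σx, β + Σt) = Gamma(5 + 116, 6 + 16) = Gamma(121, 22).
Posterior mean = α'/β' = 121/22 = 11/2.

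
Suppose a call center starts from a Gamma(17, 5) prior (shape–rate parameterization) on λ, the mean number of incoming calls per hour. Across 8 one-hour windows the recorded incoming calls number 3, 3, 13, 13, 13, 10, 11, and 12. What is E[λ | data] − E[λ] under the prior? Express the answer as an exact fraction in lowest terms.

Total count: 3 + 3 + 13 + 13 + 13 + 10 + 11 + 12 = 78.
Total exposure: 8 hours.
The Gamma prior is conjugate for the Poisson rate, so λ | data ~ Gamma(17+78, 5+8) = Gamma(95, 13).
Posterior mean = 95/13 = 95/13; prior mean = 17/5 = 17/5. Difference = 95/13 − 17/5 = 254/65.

254/65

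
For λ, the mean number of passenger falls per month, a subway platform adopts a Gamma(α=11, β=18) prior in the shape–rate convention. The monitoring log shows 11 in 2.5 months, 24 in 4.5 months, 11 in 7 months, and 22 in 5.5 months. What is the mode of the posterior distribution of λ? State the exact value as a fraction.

52/25

Total count: 11 + 24 + 11 + 22 = 68.
Total exposure: 2.5 + 4.5 + 7 + 5.5 = 19.5 months.
The Gamma prior is conjugate for the Poisson rate, so λ | data ~ Gamma(11+68, 18+19.5) = Gamma(79, 75/2).
Posterior mode = (α'−1)/β' = 78/(75/2) = 52/25.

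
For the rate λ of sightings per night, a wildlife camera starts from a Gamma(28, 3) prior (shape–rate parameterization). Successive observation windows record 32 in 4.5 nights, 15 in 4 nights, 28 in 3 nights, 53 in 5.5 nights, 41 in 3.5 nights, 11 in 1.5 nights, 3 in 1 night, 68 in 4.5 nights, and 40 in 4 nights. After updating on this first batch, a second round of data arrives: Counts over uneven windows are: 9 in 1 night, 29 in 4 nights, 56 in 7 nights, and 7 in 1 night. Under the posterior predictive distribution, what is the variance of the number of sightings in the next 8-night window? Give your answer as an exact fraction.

149184/1805

Total count: 32 + 15 + 28 + 53 + 41 + 11 + 3 + 68 + 40 = 291.
Total exposure: 4.5 + 4 + 3 + 5.5 + 3.5 + 1.5 + 1 + 4.5 + 4 = 31.5 nights.
After the first batch: Gamma(28 + 291, 3 + 31.5) = Gamma(319, 69/2).
Total count: 9 + 29 + 56 + 7 = 101.
Total exposure: 1 + 4 + 7 + 1 = 13 nights.
After the second batch: Gamma(319 + 101, 69/2 + 13) = Gamma(420, 95/2).
The posterior predictive for a window of length T is Negative Binomial with variance T·α'·(β'+T)/β'² = 8·420·(111/2)/(9025/4) = 149184/1805.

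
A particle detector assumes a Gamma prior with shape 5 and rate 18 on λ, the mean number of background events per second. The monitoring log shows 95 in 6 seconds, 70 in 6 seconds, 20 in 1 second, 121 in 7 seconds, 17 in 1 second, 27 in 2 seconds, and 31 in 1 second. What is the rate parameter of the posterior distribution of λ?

Total count: 95 + 70 + 20 + 121 + 17 + 27 + 31 = 381.
Total exposure: 6 + 6 + 1 + 7 + 1 + 2 + 1 = 24 seconds.
By Gamma–Poisson conjugacy, the posterior is Gamma(α + Σx, β + Σt) = Gamma(5 + 381, 18 + 24) = Gamma(386, 42).

42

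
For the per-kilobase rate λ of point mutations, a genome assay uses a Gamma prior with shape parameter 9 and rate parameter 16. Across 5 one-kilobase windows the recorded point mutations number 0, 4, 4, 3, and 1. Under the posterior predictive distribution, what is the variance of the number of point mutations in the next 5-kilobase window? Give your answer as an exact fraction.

130/21

Total count: 0 + 4 + 4 + 3 + 1 = 12.
Total exposure: 5 kilobases.
By Gamma–Poisson conjugacy, the posterior is Gamma(α + Σx, β + Σt) = Gamma(9 + 12, 16 + 5) = Gamma(21, 21).
The posterior predictive for a window of length T is Negative Binomial with variance T·α'·(β'+T)/β'² = 5·21·26/441 = 130/21.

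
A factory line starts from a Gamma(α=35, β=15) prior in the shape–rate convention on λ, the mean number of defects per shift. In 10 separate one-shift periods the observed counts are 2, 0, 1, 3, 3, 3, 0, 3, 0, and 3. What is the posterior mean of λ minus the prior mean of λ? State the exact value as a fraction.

Total count: 2 + 0 + 1 + 3 + 3 + 3 + 0 + 3 + 0 + 3 = 18.
Total exposure: 10 shifts.
Conjugate update: add total count to the shape and total exposure to the rate, giving Gamma(53, 25).
Posterior mean = 53/25 = 53/25; prior mean = 35/15 = 7/3. Difference = 53/25 − 7/3 = -16/75.

-16/75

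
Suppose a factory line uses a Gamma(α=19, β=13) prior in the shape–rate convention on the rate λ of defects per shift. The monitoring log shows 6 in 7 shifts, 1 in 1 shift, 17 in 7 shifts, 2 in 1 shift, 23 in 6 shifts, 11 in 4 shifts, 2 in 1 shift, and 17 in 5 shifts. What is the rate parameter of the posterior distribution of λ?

Total count: 6 + 1 + 17 + 2 + 23 + 11 + 2 + 17 = 79.
Total exposure: 7 + 1 + 7 + 1 + 6 + 4 + 1 + 5 = 32 shifts.
Gamma(α, β) with Poisson data over total exposure Σt gives posterior Gamma(α+Σx, β+Σt) = Gamma(98, 45).

45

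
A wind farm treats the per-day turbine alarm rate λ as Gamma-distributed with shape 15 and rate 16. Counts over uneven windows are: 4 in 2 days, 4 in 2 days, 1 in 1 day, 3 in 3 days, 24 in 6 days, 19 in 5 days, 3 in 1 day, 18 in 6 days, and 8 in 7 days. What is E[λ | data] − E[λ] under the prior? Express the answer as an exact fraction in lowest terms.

849/784

Total count: 4 + 4 + 1 + 3 + 24 + 19 + 3 + 18 + 8 = 84.
Total exposure: 2 + 2 + 1 + 3 + 6 + 5 + 1 + 6 + 7 = 33 days.
Conjugate update: add total count to the shape and total exposure to the rate, giving Gamma(99, 49).
Posterior mean = 99/49 = 99/49; prior mean = 15/16 = 15/16. Difference = 99/49 − 15/16 = 849/784.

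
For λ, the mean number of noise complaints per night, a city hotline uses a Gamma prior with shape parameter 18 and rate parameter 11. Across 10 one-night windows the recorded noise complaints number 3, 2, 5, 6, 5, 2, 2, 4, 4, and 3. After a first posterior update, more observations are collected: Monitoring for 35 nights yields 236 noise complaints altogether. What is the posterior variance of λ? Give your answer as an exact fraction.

Total count: 3 + 2 + 5 + 6 + 5 + 2 + 2 + 4 + 4 + 3 = 36.
Total exposure: 10 nights.
After the first batch: Gamma(18 + 36, 11 + 10) = Gamma(54, 21).
Total count 236 over total exposure 35 nights.
After the second batch: Gamma(54 + 236, 21 + 35) = Gamma(290, 56).
Posterior variance = α'/β'² = 290/3136 = 145/1568.

145/1568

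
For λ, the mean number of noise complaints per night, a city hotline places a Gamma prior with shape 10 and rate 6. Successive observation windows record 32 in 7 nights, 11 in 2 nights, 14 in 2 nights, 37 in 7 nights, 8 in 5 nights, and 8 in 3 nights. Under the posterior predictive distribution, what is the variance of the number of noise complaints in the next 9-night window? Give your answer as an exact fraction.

5535/128

Total count: 32 + 11 + 14 + 37 + 8 + 8 = 110.
Total exposure: 7 + 2 + 2 + 7 + 5 + 3 = 26 nights.
The Gamma prior is conjugate for the Poisson rate, so λ | data ~ Gamma(10+110, 6+26) = Gamma(120, 32).
The posterior predictive for a window of length T is Negative Binomial with variance T·α'·(β'+T)/β'² = 9·120·41/1024 = 5535/128.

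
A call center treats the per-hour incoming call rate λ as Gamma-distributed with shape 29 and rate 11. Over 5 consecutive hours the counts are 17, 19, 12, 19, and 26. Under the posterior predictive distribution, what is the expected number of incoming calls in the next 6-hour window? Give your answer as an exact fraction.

Total count: 17 + 19 + 12 + 19 + 26 = 93.
Total exposure: 5 hours.
Posterior: α' = 29 + 93 = 122, β' = 11 + 5 = 16.
Predictive mean over a 6-hour window = T·E[λ|data] = 6·122/16 = 183/4.

183/4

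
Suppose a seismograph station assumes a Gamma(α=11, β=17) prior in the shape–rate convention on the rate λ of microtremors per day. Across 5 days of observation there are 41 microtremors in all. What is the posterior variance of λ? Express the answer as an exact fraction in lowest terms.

Total count 41 over total exposure 5 days.
Gamma(α, β) with Poisson data over total exposure Σt gives posterior Gamma(α+Σx, β+Σt) = Gamma(52, 22).
Posterior variance = α'/β'² = 52/484 = 13/121.

13/121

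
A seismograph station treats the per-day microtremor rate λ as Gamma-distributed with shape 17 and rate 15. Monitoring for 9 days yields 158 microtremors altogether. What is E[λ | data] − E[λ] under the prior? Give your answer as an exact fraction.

739/120

Total count 158 over total exposure 9 days.
The Gamma prior is conjugate for the Poisson rate, so λ | data ~ Gamma(17+158, 15+9) = Gamma(175, 24).
Posterior mean = 175/24 = 175/24; prior mean = 17/15 = 17/15. Difference = 175/24 − 17/15 = 739/120.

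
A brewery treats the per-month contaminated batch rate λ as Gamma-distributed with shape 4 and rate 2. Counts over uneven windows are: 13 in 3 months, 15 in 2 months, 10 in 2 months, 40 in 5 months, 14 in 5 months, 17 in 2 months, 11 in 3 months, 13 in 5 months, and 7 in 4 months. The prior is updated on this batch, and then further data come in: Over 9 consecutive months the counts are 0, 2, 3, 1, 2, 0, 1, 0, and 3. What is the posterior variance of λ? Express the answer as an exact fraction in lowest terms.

Total count: 13 + 15 + 10 + 40 + 14 + 17 + 11 + 13 + 7 = 140.
Total exposure: 3 + 2 + 2 + 5 + 5 + 2 + 3 + 5 + 4 = 31 months.
After the first batch: Gamma(4 + 140, 2 + 31) = Gamma(144, 33).
Total count: 0 + 2 + 3 + 1 + 2 + 0 + 1 + 0 + 3 = 12.
Total exposure: 9 months.
After the second batch: Gamma(144 + 12, 33 + 9) = Gamma(156, 42).
Posterior variance = α'/β'² = 156/1764 = 13/147.

13/147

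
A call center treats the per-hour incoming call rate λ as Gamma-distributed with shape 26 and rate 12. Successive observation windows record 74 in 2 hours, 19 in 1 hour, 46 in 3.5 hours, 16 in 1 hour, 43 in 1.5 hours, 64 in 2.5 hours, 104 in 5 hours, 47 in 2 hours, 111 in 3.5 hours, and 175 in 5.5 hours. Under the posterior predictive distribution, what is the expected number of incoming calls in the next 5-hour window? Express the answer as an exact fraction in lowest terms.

Total count: 74 + 19 + 46 + 16 + 43 + 64 + 104 + 47 + 111 + 175 = 699.
Total exposure: 2 + 1 + 3.5 + 1 + 1.5 + 2.5 + 5 + 2 + 3.5 + 5.5 = 27.5 hours.
The Gamma prior is conjugate for the Poisson rate, so λ | data ~ Gamma(26+699, 12+27.5) = Gamma(725, 79/2).
Predictive mean over a 5-hour window = T·E[λ|data] = 5·725/(79/2) = 7250/79.

7250/79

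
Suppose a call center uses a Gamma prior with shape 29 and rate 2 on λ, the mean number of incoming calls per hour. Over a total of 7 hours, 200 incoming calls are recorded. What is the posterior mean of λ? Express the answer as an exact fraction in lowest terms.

Total count 200 over total exposure 7 hours.
Gamma(α, β) with Poisson data over total exposure Σt gives posterior Gamma(α+Σx, β+Σt) = Gamma(229, 9).
Posterior mean = α'/β' = 229/9.

229/9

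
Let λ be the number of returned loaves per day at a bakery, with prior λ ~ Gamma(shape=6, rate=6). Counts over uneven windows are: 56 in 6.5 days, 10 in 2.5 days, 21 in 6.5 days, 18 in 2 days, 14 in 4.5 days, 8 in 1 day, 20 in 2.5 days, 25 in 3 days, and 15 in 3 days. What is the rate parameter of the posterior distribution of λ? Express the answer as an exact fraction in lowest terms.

Total count: 56 + 10 + 21 + 18 + 14 + 8 + 20 + 25 + 15 = 187.
Total exposure: 6.5 + 2.5 + 6.5 + 2 + 4.5 + 1 + 2.5 + 3 + 3 = 31.5 days.
Conjugate update: add total count to the shape and total exposure to the rate, giving Gamma(193, 75/2).

75/2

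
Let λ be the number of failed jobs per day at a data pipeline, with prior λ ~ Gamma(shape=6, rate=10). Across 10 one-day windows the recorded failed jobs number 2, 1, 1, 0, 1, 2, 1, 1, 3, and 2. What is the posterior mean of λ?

Total count: 2 + 1 + 1 + 0 + 1 + 2 + 1 + 1 + 3 + 2 = 14.
Total exposure: 10 days.
By Gamma–Poisson conjugacy, the posterior is Gamma(α + Σx, β + Σt) = Gamma(6 + 14, 10 + 10) = Gamma(20, 20).
Posterior mean = α'/β' = 20/20 = 1.

1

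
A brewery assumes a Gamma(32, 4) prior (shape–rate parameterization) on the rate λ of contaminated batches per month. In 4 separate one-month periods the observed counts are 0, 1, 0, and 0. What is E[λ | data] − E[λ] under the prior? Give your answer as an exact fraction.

Total count: 0 + 1 + 0 + 0 = 1.
Total exposure: 4 months.
Posterior: α' = 32 + 1 = 33, β' = 4 + 4 = 8.
Posterior mean = 33/8 = 33/8; prior mean = 32/4 = 8. Difference = 33/8 − 8 = -31/8.

-31/8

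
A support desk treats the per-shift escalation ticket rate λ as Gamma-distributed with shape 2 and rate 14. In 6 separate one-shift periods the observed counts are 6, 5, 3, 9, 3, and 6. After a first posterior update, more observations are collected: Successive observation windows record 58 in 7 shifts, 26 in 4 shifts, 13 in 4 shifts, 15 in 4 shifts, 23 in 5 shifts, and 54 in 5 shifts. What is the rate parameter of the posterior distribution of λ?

Total count: 6 + 5 + 3 + 9 + 3 + 6 = 32.
Total exposure: 6 shifts.
After the first batch: Gamma(2 + 32, 14 + 6) = Gamma(34, 20).
Total count: 58 + 26 + 13 + 15 + 23 + 54 = 189.
Total exposure: 7 + 4 + 4 + 4 + 5 + 5 = 29 shifts.
After the second batch: Gamma(34 + 189, 20 + 29) = Gamma(223, 49).

49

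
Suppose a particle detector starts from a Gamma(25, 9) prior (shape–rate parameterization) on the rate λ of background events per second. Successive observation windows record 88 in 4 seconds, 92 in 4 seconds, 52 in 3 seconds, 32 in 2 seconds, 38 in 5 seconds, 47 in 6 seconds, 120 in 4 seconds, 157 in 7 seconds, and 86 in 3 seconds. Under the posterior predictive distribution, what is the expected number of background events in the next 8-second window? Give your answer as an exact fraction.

Total count: 88 + 92 + 52 + 32 + 38 + 47 + 120 + 157 + 86 = 712.
Total exposure: 4 + 4 + 3 + 2 + 5 + 6 + 4 + 7 + 3 = 38 seconds.
The Gamma prior is conjugate for the Poisson rate, so λ | data ~ Gamma(25+712, 9+38) = Gamma(737, 47).
Predictive mean over an 8-second window = T·E[λ|data] = 8·737/47 = 5896/47.

5896/47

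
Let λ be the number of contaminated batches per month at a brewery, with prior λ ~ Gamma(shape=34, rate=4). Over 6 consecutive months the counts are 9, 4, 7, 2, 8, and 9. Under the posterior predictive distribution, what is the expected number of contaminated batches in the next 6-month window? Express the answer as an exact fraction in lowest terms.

Total count: 9 + 4 + 7 + 2 + 8 + 9 = 39.
Total exposure: 6 months.
The Gamma prior is conjugate for the Poisson rate, so λ | data ~ Gamma(34+39, 4+6) = Gamma(73, 10).
Predictive mean over a 6-month window = T·E[λ|data] = 6·73/10 = 219/5.

219/5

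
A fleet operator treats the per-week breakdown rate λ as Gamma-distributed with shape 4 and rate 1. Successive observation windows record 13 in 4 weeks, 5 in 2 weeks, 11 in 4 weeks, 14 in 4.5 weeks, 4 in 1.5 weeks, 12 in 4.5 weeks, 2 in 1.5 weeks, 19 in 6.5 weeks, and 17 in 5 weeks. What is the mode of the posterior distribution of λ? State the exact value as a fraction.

Total count: 13 + 5 + 11 + 14 + 4 + 12 + 2 + 19 + 17 = 97.
Total exposure: 4 + 2 + 4 + 4.5 + 1.5 + 4.5 + 1.5 + 6.5 + 5 = 33.5 weeks.
By Gamma–Poisson conjugacy, the posterior is Gamma(α + Σx, β + Σt) = Gamma(4 + 97, 1 + 33.5) = Gamma(101, 69/2).
Posterior mode = (α'−1)/β' = 100/(69/2) = 200/69.

200/69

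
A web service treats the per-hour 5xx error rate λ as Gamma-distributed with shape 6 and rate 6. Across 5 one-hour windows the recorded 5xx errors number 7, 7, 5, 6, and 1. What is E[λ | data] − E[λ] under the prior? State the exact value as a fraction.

21/11

Total count: 7 + 7 + 5 + 6 + 1 = 26.
Total exposure: 5 hours.
Conjugate update: add total count to the shape and total exposure to the rate, giving Gamma(32, 11).
Posterior mean = 32/11 = 32/11; prior mean = 6/6 = 1. Difference = 32/11 − 1 = 21/11.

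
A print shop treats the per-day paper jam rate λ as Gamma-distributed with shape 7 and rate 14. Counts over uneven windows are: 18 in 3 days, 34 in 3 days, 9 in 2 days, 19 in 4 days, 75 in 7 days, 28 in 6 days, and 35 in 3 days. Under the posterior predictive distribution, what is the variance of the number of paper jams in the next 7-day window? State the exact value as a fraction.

Total count: 18 + 34 + 9 + 19 + 75 + 28 + 35 = 218.
Total exposure: 3 + 3 + 2 + 4 + 7 + 6 + 3 = 28 days.
The Gamma prior is conjugate for the Poisson rate, so λ | data ~ Gamma(7+218, 14+28) = Gamma(225, 42).
The posterior predictive for a window of length T is Negative Binomial with variance T·α'·(β'+T)/β'² = 7·225·49/1764 = 175/4.

175/4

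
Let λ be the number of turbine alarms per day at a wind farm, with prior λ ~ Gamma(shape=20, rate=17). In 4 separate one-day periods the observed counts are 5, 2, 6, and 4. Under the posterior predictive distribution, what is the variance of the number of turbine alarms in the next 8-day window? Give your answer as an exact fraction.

Total count: 5 + 2 + 6 + 4 = 17.
Total exposure: 4 days.
Gamma(α, β) with Poisson data over total exposure Σt gives posterior Gamma(α+Σx, β+Σt) = Gamma(37, 21).
The posterior predictive for a window of length T is Negative Binomial with variance T·α'·(β'+T)/β'² = 8·37·29/441 = 8584/441.

8584/441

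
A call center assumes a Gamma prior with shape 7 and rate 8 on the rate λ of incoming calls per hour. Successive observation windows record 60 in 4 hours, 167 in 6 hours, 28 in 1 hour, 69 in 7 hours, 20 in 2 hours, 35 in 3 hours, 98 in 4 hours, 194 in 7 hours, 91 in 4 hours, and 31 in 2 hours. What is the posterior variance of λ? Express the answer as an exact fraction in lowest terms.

Total count: 60 + 167 + 28 + 69 + 20 + 35 + 98 + 194 + 91 + 31 = 793.
Total exposure: 4 + 6 + 1 + 7 + 2 + 3 + 4 + 7 + 4 + 2 = 40 hours.
By Gamma–Poisson conjugacy, the posterior is Gamma(α + Σx, β + Σt) = Gamma(7 + 793, 8 + 40) = Gamma(800, 48).
Posterior variance = α'/β'² = 800/2304 = 25/72.

25/72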